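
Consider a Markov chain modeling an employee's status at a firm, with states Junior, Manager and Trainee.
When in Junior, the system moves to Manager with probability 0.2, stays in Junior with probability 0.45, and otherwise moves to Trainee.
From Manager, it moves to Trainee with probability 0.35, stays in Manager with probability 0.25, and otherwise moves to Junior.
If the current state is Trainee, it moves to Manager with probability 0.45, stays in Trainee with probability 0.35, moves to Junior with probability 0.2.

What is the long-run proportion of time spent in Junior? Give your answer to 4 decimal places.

0.3474

Let the stationary distribution be π with π = πP and π_1 + π_2 + π_3 = 1.
π_1 = 0.45·π_1 + 0.4·π_2 + 0.2·π_3
π_2 = 0.2·π_1 + 0.25·π_2 + 0.45·π_3
Solving with the normalization constraint gives π = (0.3474, 0.3026, 0.3500).
So the stationary probability of Junior is 0.3474.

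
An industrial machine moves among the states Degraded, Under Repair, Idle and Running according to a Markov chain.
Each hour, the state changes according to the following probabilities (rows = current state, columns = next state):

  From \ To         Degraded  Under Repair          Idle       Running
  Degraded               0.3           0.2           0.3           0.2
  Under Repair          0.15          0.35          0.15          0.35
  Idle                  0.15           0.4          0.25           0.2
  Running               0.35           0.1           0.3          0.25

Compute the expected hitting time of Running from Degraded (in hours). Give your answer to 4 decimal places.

4.1000

Let t(s) be the expected number of hours to first reach Running from state s, with t(Running) = 0. Conditioning on the first hour:
t(Degraded) = 1 + 0.3·t(Degraded) + 0.2·t(Under Repair) + 0.3·t(Idle)
t(Under Repair) = 1 + 0.15·t(Degraded) + 0.35·t(Under Repair) + 0.15·t(Idle)
t(Idle) = 1 + 0.15·t(Degraded) + 0.4·t(Under Repair) + 0.25·t(Idle)
Solving: t(Degraded) = 4.1000, t(Under Repair) = 3.4000, t(Idle) = 3.9667.
Expected hours from Degraded to Running: 4.1000.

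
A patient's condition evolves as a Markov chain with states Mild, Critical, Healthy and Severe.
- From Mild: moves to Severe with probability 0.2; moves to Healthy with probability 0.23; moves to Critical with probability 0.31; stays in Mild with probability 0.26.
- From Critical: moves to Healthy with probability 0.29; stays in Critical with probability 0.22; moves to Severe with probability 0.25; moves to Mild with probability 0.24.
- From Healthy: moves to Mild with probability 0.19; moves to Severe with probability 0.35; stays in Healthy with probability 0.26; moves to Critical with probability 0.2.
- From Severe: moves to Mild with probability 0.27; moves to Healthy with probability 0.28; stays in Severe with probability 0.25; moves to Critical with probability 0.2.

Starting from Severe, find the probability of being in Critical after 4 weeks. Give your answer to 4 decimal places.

0.2310

Propagate the distribution vector 4 weeks from Severe.
After 0 weeks: (0.0000, 0.0000, 0.0000, 1.0000)
After 1 week: (0.2700, 0.2000, 0.2800, 0.2500)
After 2 weeks: (0.2389, 0.2337, 0.2629, 0.2645)
After 3 weeks: (0.2396, 0.2310, 0.2651, 0.2643)
After 4 weeks: (0.2395, 0.2310, 0.2650, 0.2645)
P(in Critical after 4 weeks) = 0.2310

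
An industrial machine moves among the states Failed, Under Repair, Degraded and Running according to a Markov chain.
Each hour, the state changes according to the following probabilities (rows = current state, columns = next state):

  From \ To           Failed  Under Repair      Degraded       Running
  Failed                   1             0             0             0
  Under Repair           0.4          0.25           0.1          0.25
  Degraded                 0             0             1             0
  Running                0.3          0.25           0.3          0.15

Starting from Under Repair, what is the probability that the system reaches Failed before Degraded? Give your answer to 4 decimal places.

0.7217

Let h(s) be the probability of absorption at Failed starting from transient state s. Then h(Failed) = 1 and h(Degraded) = 0. By first-step analysis:
h(Under Repair) = 0.4·1 + 0.25·h(Under Repair) + 0.1·0 + 0.25·h(Running)
h(Running) = 0.3·1 + 0.25·h(Under Repair) + 0.3·0 + 0.15·h(Running)
Solving: h(Under Repair) = 0.7217, h(Running) = 0.5652.
Starting from Under Repair, the probability is 0.7217.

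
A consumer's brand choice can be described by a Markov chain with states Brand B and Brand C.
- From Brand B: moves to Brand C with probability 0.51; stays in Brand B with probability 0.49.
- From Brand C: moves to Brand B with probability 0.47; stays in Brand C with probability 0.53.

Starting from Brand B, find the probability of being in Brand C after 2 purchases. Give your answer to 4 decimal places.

0.5202

Sum over the intermediate state after 1 purchase:
P = P(Brand B→Brand B)·P(Brand B→Brand C) + P(Brand B→Brand C)·P(Brand C→Brand C)
  = 0.49×0.51 + 0.51×0.53
  = 0.2499 + 0.2703 = 0.5202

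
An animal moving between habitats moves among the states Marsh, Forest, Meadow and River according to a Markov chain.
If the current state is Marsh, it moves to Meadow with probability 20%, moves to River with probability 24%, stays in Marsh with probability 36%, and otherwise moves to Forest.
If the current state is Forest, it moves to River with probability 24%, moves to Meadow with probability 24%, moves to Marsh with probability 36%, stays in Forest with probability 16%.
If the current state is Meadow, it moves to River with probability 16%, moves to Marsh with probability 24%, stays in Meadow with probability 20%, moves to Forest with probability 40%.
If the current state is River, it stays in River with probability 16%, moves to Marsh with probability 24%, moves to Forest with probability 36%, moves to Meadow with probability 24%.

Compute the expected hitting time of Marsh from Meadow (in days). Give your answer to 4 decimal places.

3.5972

Let t(s) be the expected number of days to first reach Marsh from state s, with t(Marsh) = 0. Conditioning on the first day:
t(Forest) = 1 + 0.16·t(Forest) + 0.24·t(Meadow) + 0.24·t(River)
t(Meadow) = 1 + 0.4·t(Forest) + 0.2·t(Meadow) + 0.16·t(River)
t(River) = 1 + 0.36·t(Forest) + 0.24·t(Meadow) + 0.16·t(River)
Solving: t(Forest) = 3.2500, t(Meadow) = 3.5972, t(River) = 3.6111.
Expected days from Meadow to Marsh: 3.5972.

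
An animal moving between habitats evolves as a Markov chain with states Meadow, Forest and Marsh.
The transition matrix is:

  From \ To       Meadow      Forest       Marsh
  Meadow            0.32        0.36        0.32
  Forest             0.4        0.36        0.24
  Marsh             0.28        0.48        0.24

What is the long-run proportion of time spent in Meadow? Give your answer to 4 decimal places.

Let the stationary distribution be π with π = πP and π_1 + π_2 + π_3 = 1.
π_1 = 0.32·π_1 + 0.4·π_2 + 0.28·π_3
π_2 = 0.36·π_1 + 0.36·π_2 + 0.48·π_3
Solving with the normalization constraint gives π = (0.3407, 0.3921, 0.2673).
So the stationary probability of Meadow is 0.3407.

0.3407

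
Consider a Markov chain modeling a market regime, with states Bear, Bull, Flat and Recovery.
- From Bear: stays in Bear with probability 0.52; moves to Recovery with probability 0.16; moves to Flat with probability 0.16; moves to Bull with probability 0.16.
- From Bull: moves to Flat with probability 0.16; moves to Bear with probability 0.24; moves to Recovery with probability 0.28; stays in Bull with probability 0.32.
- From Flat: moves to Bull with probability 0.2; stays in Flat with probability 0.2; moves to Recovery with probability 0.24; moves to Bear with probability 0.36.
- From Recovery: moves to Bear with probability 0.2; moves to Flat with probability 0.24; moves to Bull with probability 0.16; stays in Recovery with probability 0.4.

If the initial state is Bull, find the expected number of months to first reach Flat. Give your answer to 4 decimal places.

5.4950

Let t(s) be the expected number of months to first reach Flat from state s, with t(Flat) = 0. Conditioning on the first month:
t(Bear) = 1 + 0.52·t(Bear) + 0.16·t(Bull) + 0.16·t(Recovery)
t(Bull) = 1 + 0.24·t(Bear) + 0.32·t(Bull) + 0.28·t(Recovery)
t(Recovery) = 1 + 0.2·t(Bear) + 0.16·t(Bull) + 0.4·t(Recovery)
Solving: t(Bear) = 5.5789, t(Bull) = 5.4950, t(Recovery) = 4.9916.
Expected months from Bull to Flat: 5.4950.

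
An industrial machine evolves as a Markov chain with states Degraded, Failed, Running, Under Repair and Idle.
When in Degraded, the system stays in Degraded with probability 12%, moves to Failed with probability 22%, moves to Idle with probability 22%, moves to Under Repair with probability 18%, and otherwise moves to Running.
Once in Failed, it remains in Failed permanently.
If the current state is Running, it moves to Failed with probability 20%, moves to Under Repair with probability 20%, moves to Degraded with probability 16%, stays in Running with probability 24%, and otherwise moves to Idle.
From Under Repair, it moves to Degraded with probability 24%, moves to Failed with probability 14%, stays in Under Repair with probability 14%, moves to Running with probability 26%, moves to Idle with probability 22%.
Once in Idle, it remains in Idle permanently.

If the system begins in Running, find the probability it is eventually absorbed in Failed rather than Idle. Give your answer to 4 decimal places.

0.4814

Let h(s) be the probability of absorption at Failed starting from transient state s. Then h(Failed) = 1 and h(Idle) = 0. By first-step analysis:
h(Degraded) = 0.12·h(Degraded) + 0.22·1 + 0.26·h(Running) + 0.18·h(Under Repair) + 0.22·0
h(Running) = 0.16·h(Degraded) + 0.2·1 + 0.24·h(Running) + 0.2·h(Under Repair) + 0.2·0
h(Under Repair) = 0.24·h(Degraded) + 0.14·1 + 0.26·h(Running) + 0.14·h(Under Repair) + 0.22·0
Solving: h(Degraded) = 0.4829, h(Running) = 0.4814, h(Under Repair) = 0.4431.
Starting from Running, the probability is 0.4814.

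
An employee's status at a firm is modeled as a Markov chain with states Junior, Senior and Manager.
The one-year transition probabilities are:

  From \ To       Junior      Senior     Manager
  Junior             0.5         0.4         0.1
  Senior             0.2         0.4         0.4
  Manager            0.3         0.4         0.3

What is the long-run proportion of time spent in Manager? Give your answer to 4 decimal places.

0.2750

Let the stationary distribution be π with π = πP and π_1 + π_2 + π_3 = 1.
π_1 = 0.5·π_1 + 0.2·π_2 + 0.3·π_3
π_2 = 0.4·π_1 + 0.4·π_2 + 0.4·π_3
Solving with the normalization constraint gives π = (0.3250, 0.4000, 0.2750).
So the stationary probability of Manager is 0.2750.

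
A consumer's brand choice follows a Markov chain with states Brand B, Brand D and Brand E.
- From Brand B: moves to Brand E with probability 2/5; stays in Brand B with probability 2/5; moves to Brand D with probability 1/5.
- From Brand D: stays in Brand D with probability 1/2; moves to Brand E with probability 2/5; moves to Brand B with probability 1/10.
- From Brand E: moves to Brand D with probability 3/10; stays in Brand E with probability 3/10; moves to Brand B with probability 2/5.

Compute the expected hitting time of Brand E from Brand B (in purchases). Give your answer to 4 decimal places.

2.5000

Let t(s) be the expected number of purchases to first reach Brand E from state s, with t(Brand E) = 0. Conditioning on the first purchase:
t(Brand B) = 1 + 0.4·t(Brand B) + 0.2·t(Brand D)
t(Brand D) = 1 + 0.1·t(Brand B) + 0.5·t(Brand D)
Solving: t(Brand B) = 2.5000, t(Brand D) = 2.5000.
Expected purchases from Brand B to Brand E: 2.5000.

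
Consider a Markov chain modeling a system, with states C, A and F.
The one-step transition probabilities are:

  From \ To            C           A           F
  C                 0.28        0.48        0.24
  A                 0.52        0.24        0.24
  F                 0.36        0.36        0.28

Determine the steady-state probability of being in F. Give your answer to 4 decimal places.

Let the stationary distribution be π with π = πP and π_1 + π_2 + π_3 = 1.
π_1 = 0.28·π_1 + 0.52·π_2 + 0.36·π_3
π_2 = 0.48·π_1 + 0.24·π_2 + 0.36·π_3
Solving with the normalization constraint gives π = (0.3871, 0.3629, 0.2500).
So the stationary probability of F is 0.2500.

0.2500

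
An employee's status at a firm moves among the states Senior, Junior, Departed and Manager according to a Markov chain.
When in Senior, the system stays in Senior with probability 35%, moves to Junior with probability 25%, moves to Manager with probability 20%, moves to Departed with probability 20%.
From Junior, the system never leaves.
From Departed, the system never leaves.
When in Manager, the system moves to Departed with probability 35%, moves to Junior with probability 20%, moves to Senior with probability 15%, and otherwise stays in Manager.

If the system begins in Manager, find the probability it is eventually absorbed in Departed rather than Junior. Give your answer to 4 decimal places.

0.6059

Let h(s) be the probability of absorption at Departed starting from transient state s. Then h(Departed) = 1 and h(Junior) = 0. By first-step analysis:
h(Senior) = 0.35·h(Senior) + 0.25·0 + 0.2·1 + 0.2·h(Manager)
h(Manager) = 0.15·h(Senior) + 0.2·0 + 0.35·1 + 0.3·h(Manager)
Solving: h(Senior) = 0.4941, h(Manager) = 0.6059.
Starting from Manager, the probability is 0.6059.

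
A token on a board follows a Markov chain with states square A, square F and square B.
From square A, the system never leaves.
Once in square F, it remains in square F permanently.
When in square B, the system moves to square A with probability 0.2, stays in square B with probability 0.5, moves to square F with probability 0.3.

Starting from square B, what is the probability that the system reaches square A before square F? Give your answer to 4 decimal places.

Let h(s) be the probability of absorption at square A starting from transient state s. Then h(square A) = 1 and h(square F) = 0. By first-step analysis:
h(square B) = 0.2·1 + 0.3·0 + 0.5·h(square B)
Solving: h(square B) = 0.4000.
Starting from square B, the probability is 0.4000.

0.4000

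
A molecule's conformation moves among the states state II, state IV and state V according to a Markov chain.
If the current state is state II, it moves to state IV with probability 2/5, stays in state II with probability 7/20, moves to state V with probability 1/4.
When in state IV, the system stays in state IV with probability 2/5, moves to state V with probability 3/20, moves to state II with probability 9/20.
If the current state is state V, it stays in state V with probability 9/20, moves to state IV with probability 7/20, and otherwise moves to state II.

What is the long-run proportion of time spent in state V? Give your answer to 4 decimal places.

Let the stationary distribution be π with π = πP and π_1 + π_2 + π_3 = 1.
π_1 = 0.35·π_1 + 0.45·π_2 + 0.2·π_3
π_2 = 0.4·π_1 + 0.4·π_2 + 0.35·π_3
Solving with the normalization constraint gives π = (0.3491, 0.3868, 0.2642).
So the stationary probability of state V is 0.2642.

0.2642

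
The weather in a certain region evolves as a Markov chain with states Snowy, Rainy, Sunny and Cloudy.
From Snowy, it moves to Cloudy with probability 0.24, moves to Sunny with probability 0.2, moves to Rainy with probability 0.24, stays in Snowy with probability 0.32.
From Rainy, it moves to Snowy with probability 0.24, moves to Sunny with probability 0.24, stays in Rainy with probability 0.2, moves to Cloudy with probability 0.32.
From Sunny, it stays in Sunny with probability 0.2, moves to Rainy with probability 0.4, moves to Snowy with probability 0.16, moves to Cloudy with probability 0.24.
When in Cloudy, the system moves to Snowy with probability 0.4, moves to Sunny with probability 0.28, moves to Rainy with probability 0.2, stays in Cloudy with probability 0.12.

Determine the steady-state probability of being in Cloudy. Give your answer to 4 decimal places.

Let the stationary distribution be π with π = πP and π_1 + π_2 + π_3 + π_4 = 1.
π_1 = 0.32·π_1 + 0.24·π_2 + 0.16·π_3 + 0.4·π_4
π_2 = 0.24·π_1 + 0.2·π_2 + 0.4·π_3 + 0.2·π_4
π_3 = 0.2·π_1 + 0.24·π_2 + 0.2·π_3 + 0.28·π_4
Solving with the normalization constraint gives π = (0.2814, 0.2570, 0.2289, 0.2326).
So the stationary probability of Cloudy is 0.2326.

0.2326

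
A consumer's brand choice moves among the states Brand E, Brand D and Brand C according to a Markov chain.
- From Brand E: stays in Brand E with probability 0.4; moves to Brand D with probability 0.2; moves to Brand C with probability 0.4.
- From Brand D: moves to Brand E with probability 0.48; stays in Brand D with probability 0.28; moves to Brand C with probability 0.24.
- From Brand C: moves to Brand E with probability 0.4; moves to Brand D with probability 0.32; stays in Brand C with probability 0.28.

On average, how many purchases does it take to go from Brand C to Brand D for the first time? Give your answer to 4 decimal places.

Let t(s) be the expected number of purchases to first reach Brand D from state s, with t(Brand D) = 0. Conditioning on the first purchase:
t(Brand E) = 1 + 0.4·t(Brand E) + 0.4·t(Brand C)
t(Brand C) = 1 + 0.4·t(Brand E) + 0.28·t(Brand C)
Solving: t(Brand E) = 4.1176, t(Brand C) = 3.6765.
Expected purchases from Brand C to Brand D: 3.6765.

3.6765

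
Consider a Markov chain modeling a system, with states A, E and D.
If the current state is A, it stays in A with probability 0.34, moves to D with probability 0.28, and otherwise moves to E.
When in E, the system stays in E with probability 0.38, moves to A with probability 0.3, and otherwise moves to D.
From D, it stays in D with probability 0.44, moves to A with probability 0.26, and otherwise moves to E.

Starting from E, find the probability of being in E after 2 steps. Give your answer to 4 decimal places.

0.3544

Sum over the intermediate state after 1 step:
P = P(E→A)·P(A→E) + P(E→E)·P(E→E) + P(E→D)·P(D→E)
  = 0.3×0.38 + 0.38×0.38 + 0.32×0.3
  = 0.1140 + 0.1444 + 0.0960 = 0.3544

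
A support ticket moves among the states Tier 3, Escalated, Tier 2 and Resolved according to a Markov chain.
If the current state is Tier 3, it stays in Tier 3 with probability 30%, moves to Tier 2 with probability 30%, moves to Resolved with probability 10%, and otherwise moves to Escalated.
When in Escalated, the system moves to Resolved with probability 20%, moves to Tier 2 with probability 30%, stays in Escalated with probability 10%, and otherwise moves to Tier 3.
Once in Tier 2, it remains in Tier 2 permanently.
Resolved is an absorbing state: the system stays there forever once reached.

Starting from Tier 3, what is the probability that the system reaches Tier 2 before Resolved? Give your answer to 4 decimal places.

0.7059

Let h(s) be the probability of absorption at Tier 2 starting from transient state s. Then h(Tier 2) = 1 and h(Resolved) = 0. By first-step analysis:
h(Tier 3) = 0.3·h(Tier 3) + 0.3·h(Escalated) + 0.3·1 + 0.1·0
h(Escalated) = 0.4·h(Tier 3) + 0.1·h(Escalated) + 0.3·1 + 0.2·0
Solving: h(Tier 3) = 0.7059, h(Escalated) = 0.6471.
Starting from Tier 3, the probability is 0.7059.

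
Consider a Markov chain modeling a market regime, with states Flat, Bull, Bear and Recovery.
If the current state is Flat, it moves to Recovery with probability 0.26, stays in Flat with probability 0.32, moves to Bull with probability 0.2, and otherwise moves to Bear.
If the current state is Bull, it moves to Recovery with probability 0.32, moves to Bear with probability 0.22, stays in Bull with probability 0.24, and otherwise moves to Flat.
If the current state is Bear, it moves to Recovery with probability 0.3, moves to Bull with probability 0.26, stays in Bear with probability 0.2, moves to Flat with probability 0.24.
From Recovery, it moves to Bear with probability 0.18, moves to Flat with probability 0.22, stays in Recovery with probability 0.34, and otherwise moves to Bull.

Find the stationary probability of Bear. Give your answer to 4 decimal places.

0.2036

Let the stationary distribution be π with π = πP and π_1 + π_2 + π_3 + π_4 = 1.
π_1 = 0.32·π_1 + 0.22·π_2 + 0.24·π_3 + 0.22·π_4
π_2 = 0.2·π_1 + 0.24·π_2 + 0.26·π_3 + 0.26·π_4
π_3 = 0.22·π_1 + 0.22·π_2 + 0.2·π_3 + 0.18·π_4
Solving with the normalization constraint gives π = (0.2490, 0.2403, 0.2036, 0.3071).
So the stationary probability of Bear is 0.2036.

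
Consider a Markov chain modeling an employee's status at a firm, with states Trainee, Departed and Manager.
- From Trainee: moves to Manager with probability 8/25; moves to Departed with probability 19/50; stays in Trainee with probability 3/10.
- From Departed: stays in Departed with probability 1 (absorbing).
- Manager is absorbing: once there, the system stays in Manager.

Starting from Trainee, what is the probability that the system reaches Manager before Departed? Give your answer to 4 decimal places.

Let h(s) be the probability of absorption at Manager starting from transient state s. Then h(Manager) = 1 and h(Departed) = 0. By first-step analysis:
h(Trainee) = 0.3·h(Trainee) + 0.38·0 + 0.32·1
Solving: h(Trainee) = 0.4571.
Starting from Trainee, the probability is 0.4571.

0.4571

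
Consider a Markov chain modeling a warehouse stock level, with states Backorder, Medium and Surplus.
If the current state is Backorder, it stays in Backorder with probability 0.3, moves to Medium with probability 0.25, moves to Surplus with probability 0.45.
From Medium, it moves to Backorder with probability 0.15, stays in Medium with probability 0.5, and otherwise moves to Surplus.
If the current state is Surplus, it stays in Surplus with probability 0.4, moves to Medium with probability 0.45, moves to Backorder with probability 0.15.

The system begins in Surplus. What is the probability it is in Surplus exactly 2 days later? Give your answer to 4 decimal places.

Sum over the intermediate state after 1 day:
P = P(Surplus→Backorder)·P(Backorder→Surplus) + P(Surplus→Medium)·P(Medium→Surplus) + P(Surplus→Surplus)·P(Surplus→Surplus)
  = 0.15×0.45 + 0.45×0.35 + 0.4×0.4
  = 0.0675 + 0.1575 + 0.1600 = 0.3850

0.3850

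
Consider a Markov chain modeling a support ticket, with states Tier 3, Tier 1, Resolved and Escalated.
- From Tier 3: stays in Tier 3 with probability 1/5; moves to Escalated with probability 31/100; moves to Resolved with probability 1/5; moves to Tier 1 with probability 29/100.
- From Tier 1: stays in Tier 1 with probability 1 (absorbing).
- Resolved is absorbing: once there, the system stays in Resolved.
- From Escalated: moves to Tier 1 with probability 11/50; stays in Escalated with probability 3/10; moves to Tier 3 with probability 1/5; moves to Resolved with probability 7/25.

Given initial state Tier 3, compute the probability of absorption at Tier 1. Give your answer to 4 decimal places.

0.5446

Let h(s) be the probability of absorption at Tier 1 starting from transient state s. Then h(Tier 1) = 1 and h(Resolved) = 0. By first-step analysis:
h(Tier 3) = 0.2·h(Tier 3) + 0.29·1 + 0.2·0 + 0.31·h(Escalated)
h(Escalated) = 0.2·h(Tier 3) + 0.22·1 + 0.28·0 + 0.3·h(Escalated)
Solving: h(Tier 3) = 0.5446, h(Escalated) = 0.4699.
Starting from Tier 3, the probability is 0.5446.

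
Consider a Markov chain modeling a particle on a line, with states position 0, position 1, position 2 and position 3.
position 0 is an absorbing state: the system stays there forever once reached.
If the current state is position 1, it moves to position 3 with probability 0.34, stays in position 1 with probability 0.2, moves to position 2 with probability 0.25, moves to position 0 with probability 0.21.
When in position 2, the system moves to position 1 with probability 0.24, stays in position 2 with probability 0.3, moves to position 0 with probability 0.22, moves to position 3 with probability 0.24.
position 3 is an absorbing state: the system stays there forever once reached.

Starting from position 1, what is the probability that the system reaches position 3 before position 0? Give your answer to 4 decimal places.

0.5960

Let h(s) be the probability of absorption at position 3 starting from transient state s. Then h(position 3) = 1 and h(position 0) = 0. By first-step analysis:
h(position 1) = 0.21·0 + 0.2·h(position 1) + 0.25·h(position 2) + 0.34·1
h(position 2) = 0.22·0 + 0.24·h(position 1) + 0.3·h(position 2) + 0.24·1
Solving: h(position 1) = 0.5960, h(position 2) = 0.5472.
Starting from position 1, the probability is 0.5960.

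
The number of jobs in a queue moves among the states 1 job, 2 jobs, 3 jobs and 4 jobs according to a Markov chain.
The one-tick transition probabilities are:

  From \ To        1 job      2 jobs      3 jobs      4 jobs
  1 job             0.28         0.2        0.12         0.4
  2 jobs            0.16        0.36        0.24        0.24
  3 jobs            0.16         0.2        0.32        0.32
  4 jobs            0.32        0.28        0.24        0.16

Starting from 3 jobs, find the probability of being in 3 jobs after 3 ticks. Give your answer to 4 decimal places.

0.2321

Propagate the distribution vector 3 ticks from 3 jobs.
After 0 ticks: (0.0000, 0.0000, 1.0000, 0.0000)
After 1 tick: (0.1600, 0.2000, 0.3200, 0.3200)
After 2 ticks: (0.2304, 0.2576, 0.2464, 0.2656)
After 3 ticks: (0.2301, 0.2625, 0.2321, 0.2753)
P(in 3 jobs after 3 ticks) = 0.2321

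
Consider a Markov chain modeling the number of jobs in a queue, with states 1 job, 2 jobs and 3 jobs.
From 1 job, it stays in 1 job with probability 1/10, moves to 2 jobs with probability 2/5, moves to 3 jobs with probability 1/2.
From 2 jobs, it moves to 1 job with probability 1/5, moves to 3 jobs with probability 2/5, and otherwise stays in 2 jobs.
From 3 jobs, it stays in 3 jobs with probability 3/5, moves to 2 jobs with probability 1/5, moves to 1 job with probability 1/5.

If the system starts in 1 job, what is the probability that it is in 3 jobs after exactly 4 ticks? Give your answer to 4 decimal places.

0.5223

Propagate the distribution vector 4 ticks from 1 job.
After 0 ticks: (1.0000, 0.0000, 0.0000)
After 1 tick: (0.1000, 0.4000, 0.5000)
After 2 ticks: (0.1900, 0.3000, 0.5100)
After 3 ticks: (0.1810, 0.2980, 0.5210)
After 4 ticks: (0.1819, 0.2958, 0.5223)
P(in 3 jobs after 4 ticks) = 0.5223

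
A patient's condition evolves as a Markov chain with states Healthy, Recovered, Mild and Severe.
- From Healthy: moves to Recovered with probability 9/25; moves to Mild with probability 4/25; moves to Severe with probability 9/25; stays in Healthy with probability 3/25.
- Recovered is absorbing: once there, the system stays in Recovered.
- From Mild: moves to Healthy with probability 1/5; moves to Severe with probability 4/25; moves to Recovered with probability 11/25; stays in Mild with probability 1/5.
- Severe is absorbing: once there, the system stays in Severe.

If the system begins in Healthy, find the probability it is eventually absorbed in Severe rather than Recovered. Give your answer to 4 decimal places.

0.4667

Let h(s) be the probability of absorption at Severe starting from transient state s. Then h(Severe) = 1 and h(Recovered) = 0. By first-step analysis:
h(Healthy) = 0.12·h(Healthy) + 0.36·0 + 0.16·h(Mild) + 0.36·1
h(Mild) = 0.2·h(Healthy) + 0.44·0 + 0.2·h(Mild) + 0.16·1
Solving: h(Healthy) = 0.4667, h(Mild) = 0.3167.
Starting from Healthy, the probability is 0.4667.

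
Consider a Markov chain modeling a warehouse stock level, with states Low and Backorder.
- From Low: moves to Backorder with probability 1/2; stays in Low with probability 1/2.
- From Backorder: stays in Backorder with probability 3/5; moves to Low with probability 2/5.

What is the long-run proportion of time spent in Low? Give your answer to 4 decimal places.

0.4444

Let the stationary distribution be π with π = πP and π_1 + π_2 = 1.
π_1 = 0.5·π_1 + 0.4·π_2
Solving with the normalization constraint gives π = (0.4444, 0.5556).
So the stationary probability of Low is 0.4444.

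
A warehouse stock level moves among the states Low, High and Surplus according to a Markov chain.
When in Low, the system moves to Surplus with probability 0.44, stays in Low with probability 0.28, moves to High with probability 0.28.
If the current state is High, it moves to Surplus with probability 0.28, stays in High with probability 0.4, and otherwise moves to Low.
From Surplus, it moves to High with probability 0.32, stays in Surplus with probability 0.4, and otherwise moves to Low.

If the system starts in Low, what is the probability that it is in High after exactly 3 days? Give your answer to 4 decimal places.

0.3348

Propagate the distribution vector 3 days from Low.
After 0 days: (1.0000, 0.0000, 0.0000)
After 1 day: (0.2800, 0.2800, 0.4400)
After 2 days: (0.2912, 0.3312, 0.3776)
After 3 days: (0.2932, 0.3348, 0.3719)
P(in High after 3 days) = 0.3348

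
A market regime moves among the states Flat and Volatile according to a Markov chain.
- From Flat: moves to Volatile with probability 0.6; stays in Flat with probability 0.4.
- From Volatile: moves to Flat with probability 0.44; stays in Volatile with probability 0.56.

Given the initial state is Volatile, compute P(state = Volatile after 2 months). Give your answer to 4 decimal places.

Sum over the intermediate state after 1 month:
P = P(Volatile→Flat)·P(Flat→Volatile) + P(Volatile→Volatile)·P(Volatile→Volatile)
  = 0.44×0.6 + 0.56×0.56
  = 0.2640 + 0.3136 = 0.5776

0.5776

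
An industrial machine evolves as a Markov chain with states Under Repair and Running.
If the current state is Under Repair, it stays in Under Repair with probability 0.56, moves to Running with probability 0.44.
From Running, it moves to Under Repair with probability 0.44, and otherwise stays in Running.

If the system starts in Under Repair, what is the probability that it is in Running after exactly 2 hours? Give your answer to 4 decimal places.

0.4928

Sum over the intermediate state after 1 hour:
P = P(Under Repair→Under Repair)·P(Under Repair→Running) + P(Under Repair→Running)·P(Running→Running)
  = 0.56×0.44 + 0.44×0.56
  = 0.2464 + 0.2464 = 0.4928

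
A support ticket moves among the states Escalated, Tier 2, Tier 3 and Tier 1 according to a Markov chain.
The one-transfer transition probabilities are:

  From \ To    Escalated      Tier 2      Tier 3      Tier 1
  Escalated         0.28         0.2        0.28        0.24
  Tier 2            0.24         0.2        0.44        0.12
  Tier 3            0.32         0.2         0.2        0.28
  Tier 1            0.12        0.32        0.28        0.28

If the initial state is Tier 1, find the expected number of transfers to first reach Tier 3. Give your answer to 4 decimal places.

3.0997

Let t(s) be the expected number of transfers to first reach Tier 3 from state s, with t(Tier 3) = 0. Conditioning on the first transfer:
t(Escalated) = 1 + 0.28·t(Escalated) + 0.2·t(Tier 2) + 0.24·t(Tier 1)
t(Tier 2) = 1 + 0.24·t(Escalated) + 0.2·t(Tier 2) + 0.12·t(Tier 1)
t(Tier 1) = 1 + 0.12·t(Escalated) + 0.32·t(Tier 2) + 0.28·t(Tier 1)
Solving: t(Escalated) = 3.1620, t(Tier 2) = 2.6636, t(Tier 1) = 3.0997.
Expected transfers from Tier 1 to Tier 3: 3.0997.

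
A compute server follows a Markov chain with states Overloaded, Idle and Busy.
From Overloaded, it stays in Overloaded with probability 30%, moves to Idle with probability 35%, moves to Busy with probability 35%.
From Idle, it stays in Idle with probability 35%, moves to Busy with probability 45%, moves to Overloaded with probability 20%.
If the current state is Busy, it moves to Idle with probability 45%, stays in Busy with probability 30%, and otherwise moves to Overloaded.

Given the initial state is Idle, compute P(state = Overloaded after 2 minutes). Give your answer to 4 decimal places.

Sum over the intermediate state after 1 minute:
P = P(Idle→Overloaded)·P(Overloaded→Overloaded) + P(Idle→Idle)·P(Idle→Overloaded) + P(Idle→Busy)·P(Busy→Overloaded)
  = 0.2×0.3 + 0.35×0.2 + 0.45×0.25
  = 0.0600 + 0.0700 + 0.1125 = 0.2425

0.2425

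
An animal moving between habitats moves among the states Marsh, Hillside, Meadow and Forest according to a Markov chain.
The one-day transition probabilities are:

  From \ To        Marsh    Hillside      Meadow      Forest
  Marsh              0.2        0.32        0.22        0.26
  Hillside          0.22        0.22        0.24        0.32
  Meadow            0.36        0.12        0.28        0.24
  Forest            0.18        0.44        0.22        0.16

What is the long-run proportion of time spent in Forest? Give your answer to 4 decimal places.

0.2470

Let the stationary distribution be π with π = πP and π_1 + π_2 + π_3 + π_4 = 1.
π_1 = 0.2·π_1 + 0.22·π_2 + 0.36·π_3 + 0.18·π_4
π_2 = 0.32·π_1 + 0.22·π_2 + 0.12·π_3 + 0.44·π_4
π_3 = 0.22·π_1 + 0.24·π_2 + 0.28·π_3 + 0.22·π_4
Solving with the normalization constraint gives π = (0.2389, 0.2742, 0.2399, 0.2470).
So the stationary probability of Forest is 0.2470.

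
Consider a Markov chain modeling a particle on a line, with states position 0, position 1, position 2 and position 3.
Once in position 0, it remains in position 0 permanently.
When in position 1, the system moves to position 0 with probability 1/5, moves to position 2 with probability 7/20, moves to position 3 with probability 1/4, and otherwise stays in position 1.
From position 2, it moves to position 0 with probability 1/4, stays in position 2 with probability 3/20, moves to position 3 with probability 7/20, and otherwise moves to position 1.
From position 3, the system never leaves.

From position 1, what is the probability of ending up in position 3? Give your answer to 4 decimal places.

Let h(s) be the probability of absorption at position 3 starting from transient state s. Then h(position 3) = 1 and h(position 0) = 0. By first-step analysis:
h(position 1) = 0.2·0 + 0.2·h(position 1) + 0.35·h(position 2) + 0.25·1
h(position 2) = 0.25·0 + 0.25·h(position 1) + 0.15·h(position 2) + 0.35·1
Solving: h(position 1) = 0.5654, h(position 2) = 0.5781.
Starting from position 1, the probability is 0.5654.

0.5654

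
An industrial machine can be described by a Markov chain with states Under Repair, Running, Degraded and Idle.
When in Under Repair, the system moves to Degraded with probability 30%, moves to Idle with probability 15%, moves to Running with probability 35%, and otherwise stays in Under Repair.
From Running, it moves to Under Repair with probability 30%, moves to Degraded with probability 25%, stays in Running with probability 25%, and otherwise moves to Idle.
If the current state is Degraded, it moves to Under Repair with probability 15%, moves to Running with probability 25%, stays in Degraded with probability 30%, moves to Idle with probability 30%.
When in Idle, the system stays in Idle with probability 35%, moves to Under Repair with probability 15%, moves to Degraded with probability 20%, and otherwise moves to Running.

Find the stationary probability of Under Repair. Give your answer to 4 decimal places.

0.2026

Let the stationary distribution be π with π = πP and π_1 + π_2 + π_3 + π_4 = 1.
π_1 = 0.2·π_1 + 0.3·π_2 + 0.15·π_3 + 0.15·π_4
π_2 = 0.35·π_1 + 0.25·π_2 + 0.25·π_3 + 0.3·π_4
π_3 = 0.3·π_1 + 0.25·π_2 + 0.3·π_3 + 0.2·π_4
Solving with the normalization constraint gives π = (0.2026, 0.2830, 0.2605, 0.2540).
So the stationary probability of Under Repair is 0.2026.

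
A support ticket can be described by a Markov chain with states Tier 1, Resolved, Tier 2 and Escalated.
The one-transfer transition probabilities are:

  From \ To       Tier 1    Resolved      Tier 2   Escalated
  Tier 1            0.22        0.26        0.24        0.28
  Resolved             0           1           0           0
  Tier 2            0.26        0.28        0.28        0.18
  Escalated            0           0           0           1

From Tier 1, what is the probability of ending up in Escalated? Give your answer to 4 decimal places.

Let h(s) be the probability of absorption at Escalated starting from transient state s. Then h(Escalated) = 1 and h(Resolved) = 0. By first-step analysis:
h(Tier 1) = 0.22·h(Tier 1) + 0.26·0 + 0.24·h(Tier 2) + 0.28·1
h(Tier 2) = 0.26·h(Tier 1) + 0.28·0 + 0.28·h(Tier 2) + 0.18·1
Solving: h(Tier 1) = 0.4904, h(Tier 2) = 0.4271.
Starting from Tier 1, the probability is 0.4904.

0.4904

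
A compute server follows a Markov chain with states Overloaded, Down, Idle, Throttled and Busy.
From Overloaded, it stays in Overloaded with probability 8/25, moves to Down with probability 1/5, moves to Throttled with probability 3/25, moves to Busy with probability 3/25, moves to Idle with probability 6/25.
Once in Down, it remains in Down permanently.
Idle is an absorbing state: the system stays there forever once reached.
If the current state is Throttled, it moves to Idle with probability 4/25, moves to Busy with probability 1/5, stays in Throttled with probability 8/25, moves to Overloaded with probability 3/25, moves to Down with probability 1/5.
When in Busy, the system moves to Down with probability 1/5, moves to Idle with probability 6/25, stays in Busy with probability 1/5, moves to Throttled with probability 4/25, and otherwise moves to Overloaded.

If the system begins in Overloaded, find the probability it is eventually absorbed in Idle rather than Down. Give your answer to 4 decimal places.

0.5321

Let h(s) be the probability of absorption at Idle starting from transient state s. Then h(Idle) = 1 and h(Down) = 0. By first-step analysis:
h(Overloaded) = 0.32·h(Overloaded) + 0.2·0 + 0.24·1 + 0.12·h(Throttled) + 0.12·h(Busy)
h(Throttled) = 0.12·h(Overloaded) + 0.2·0 + 0.16·1 + 0.32·h(Throttled) + 0.2·h(Busy)
h(Busy) = 0.2·h(Overloaded) + 0.2·0 + 0.24·1 + 0.16·h(Throttled) + 0.2·h(Busy)
Solving: h(Overloaded) = 0.5321, h(Throttled) = 0.4851, h(Busy) = 0.5300.
Starting from Overloaded, the probability is 0.5321.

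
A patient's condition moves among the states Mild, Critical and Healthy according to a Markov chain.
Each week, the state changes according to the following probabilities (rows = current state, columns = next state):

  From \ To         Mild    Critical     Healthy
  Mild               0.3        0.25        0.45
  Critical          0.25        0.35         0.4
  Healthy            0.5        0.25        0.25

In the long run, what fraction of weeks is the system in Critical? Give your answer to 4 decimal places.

Let the stationary distribution be π with π = πP and π_1 + π_2 + π_3 = 1.
π_1 = 0.3·π_1 + 0.25·π_2 + 0.5·π_3
π_2 = 0.25·π_1 + 0.35·π_2 + 0.25·π_3
Solving with the normalization constraint gives π = (0.3588, 0.2778, 0.3634).
So the stationary probability of Critical is 0.2778.

0.2778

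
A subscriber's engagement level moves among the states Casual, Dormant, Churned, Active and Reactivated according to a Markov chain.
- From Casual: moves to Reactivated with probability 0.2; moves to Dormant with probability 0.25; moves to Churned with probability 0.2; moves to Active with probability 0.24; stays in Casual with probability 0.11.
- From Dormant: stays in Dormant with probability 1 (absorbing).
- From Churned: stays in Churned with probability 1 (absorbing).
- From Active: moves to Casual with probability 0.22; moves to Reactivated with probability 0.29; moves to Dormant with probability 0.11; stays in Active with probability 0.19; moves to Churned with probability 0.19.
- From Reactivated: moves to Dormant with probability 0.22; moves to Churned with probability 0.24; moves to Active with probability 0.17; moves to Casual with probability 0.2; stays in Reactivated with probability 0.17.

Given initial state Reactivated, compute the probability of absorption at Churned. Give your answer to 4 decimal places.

0.5212

Let h(s) be the probability of absorption at Churned starting from transient state s. Then h(Churned) = 1 and h(Dormant) = 0. By first-step analysis:
h(Casual) = 0.11·h(Casual) + 0.25·0 + 0.2·1 + 0.24·h(Active) + 0.2·h(Reactivated)
h(Active) = 0.22·h(Casual) + 0.11·0 + 0.19·1 + 0.19·h(Active) + 0.29·h(Reactivated)
h(Reactivated) = 0.2·h(Casual) + 0.22·0 + 0.24·1 + 0.17·h(Active) + 0.17·h(Reactivated)
Solving: h(Casual) = 0.4914, h(Active) = 0.5546, h(Reactivated) = 0.5212.
Starting from Reactivated, the probability is 0.5212.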